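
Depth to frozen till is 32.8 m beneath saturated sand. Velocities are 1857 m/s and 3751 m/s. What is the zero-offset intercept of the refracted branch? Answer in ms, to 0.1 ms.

30.7 ms

tᵢ = 2h·√(V₂²−V₁²)/(V₁V₂).
√(V₂²−V₁²) = √(3751²−1857²) = 3259.1 m/s.
tᵢ = 2·32.8·3259.1/(1857·3751) = 0.03069 s.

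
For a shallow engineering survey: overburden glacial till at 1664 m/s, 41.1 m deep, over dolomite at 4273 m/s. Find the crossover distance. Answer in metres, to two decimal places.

124.00 m

θ_c = arcsin(1664/4273) = 22.92°, so cos θ_c = 0.9211 and tᵢ = 2h cos θ_c/V₁ = 0.0455 s.
At crossover x/V₁ = x/V₂ + tᵢ ⇒ x = tᵢ/(1/V₁ − 1/V₂) = 0.04550/(6.0096e-04 − 2.3403e-04) = 124.00 m.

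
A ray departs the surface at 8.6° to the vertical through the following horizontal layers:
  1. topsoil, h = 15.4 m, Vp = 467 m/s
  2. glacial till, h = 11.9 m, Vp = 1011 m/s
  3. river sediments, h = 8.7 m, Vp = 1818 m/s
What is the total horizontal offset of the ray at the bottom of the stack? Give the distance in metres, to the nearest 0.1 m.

12.6 m

Apply Snell's law at each interface; in layer i the horizontal offset is hᵢ·tan θᵢ.
Layer 1: θ = 8.60°; offset = 15.4·tan 8.60° = 2.329 m.
Layer 2: sin θ = 1011·sin 8.6°/467 = 0.3237, θ = 18.89°; offset = 11.9·tan 18.89° = 4.072 m.
Layer 3: sin θ = 1818·sin 8.6°/467 = 0.5821, θ = 35.60°; offset = 8.7·tan 35.60° = 6.229 m.
Summing the layer offsets gives 12.629 m.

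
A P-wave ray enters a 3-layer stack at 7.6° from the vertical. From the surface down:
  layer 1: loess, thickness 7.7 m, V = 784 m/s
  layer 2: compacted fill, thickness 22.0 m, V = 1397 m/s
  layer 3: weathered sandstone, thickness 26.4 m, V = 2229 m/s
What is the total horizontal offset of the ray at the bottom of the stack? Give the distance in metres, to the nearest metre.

p = sin θ₁/V₁ = sin 7.6°/784 = 1.6869e-04 s/m is conserved through the stack.
Layer 1: θ = 7.60°; offset = 7.7·tan 7.60° = 1.027 m.
Layer 2: sin θ = p·1397 = 0.2357 → θ = 13.63°; offset = 22.0·tan 13.63° = 5.335 m.
Layer 3: sin θ = p·2229 = 0.3760 → θ = 22.09°; offset = 26.4·tan 22.09° = 10.713 m.
Summing the layer offsets gives 17.075 m.

17 m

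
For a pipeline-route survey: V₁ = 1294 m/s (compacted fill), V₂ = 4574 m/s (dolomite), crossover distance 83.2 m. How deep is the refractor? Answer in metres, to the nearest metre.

31 m

x_cross = 2h·√((V₂+V₁)/(V₂−V₁)) → h = x_cross / (2·√((V₂+V₁)/(V₂−V₁))).
√((V₂+V₁)/(V₂−V₁)) = √((4574+1294)/(4574−1294)) = 1.3375.
h = 83.2 / (2·1.3375) = 31.10 m.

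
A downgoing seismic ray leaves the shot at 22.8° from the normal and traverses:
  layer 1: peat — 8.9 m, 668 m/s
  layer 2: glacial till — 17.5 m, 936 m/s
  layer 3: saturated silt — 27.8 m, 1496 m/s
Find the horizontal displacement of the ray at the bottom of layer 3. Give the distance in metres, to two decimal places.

63.62 m

Apply Snell's law at each interface; in layer i the horizontal offset is hᵢ·tan θᵢ.
Layer 1: θ = 22.80°; offset = 8.9·tan 22.80° = 3.7412 m.
Layer 2: sin θ = 936·sin 22.8°/668 = 0.5430, θ = 32.89°; offset = 17.5·tan 32.89° = 11.3157 m.
Layer 3: sin θ = 1496·sin 22.8°/668 = 0.8678, θ = 60.21°; offset = 27.8·tan 60.21° = 48.5605 m.
Σ offsets = 63.6174 m.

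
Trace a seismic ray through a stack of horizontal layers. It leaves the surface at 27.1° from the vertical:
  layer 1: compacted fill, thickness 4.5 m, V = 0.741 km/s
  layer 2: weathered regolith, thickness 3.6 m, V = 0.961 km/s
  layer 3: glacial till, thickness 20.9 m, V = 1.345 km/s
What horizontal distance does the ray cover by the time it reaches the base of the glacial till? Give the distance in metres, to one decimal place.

35.7 m

Apply Snell's law at each interface; in layer i the horizontal offset is hᵢ·tan θᵢ.
Layer 1: θ = 27.10°; offset = 4.5·tan 27.10° = 2.303 m.
Layer 2: sin θ = 0.961·sin 27.1°/0.741 = 0.5908, θ = 36.21°; offset = 3.6·tan 36.21° = 2.636 m.
Layer 3: sin θ = 1.345·sin 27.1°/0.741 = 0.8269, θ = 55.78°; offset = 20.9·tan 55.78° = 30.728 m.
Total horizontal offset = 35.667 m.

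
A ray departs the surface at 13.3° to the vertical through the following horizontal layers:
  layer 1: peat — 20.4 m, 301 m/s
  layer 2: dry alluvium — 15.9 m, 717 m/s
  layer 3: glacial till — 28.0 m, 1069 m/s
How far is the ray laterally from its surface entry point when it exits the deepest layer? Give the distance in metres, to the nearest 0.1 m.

Apply Snell's law at each interface; in layer i the horizontal offset is hᵢ·tan θᵢ.
Layer 1: θ = 13.30°; offset = 20.4·tan 13.30° = 4.822 m.
Layer 2: sin θ = 717·sin 13.3°/301 = 0.5480, θ = 33.23°; offset = 15.9·tan 33.23° = 10.416 m.
Layer 3: sin θ = 1069·sin 13.3°/301 = 0.8170, θ = 54.79°; offset = 28.0·tan 54.79° = 39.674 m.
Summing the layer offsets gives 54.913 m.

54.9 m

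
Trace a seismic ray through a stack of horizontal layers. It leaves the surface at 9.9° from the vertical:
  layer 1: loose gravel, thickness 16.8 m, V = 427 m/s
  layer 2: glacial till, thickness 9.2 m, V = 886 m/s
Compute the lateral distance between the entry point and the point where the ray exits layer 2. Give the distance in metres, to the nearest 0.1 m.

6.4 m

p = sin θ₁/V₁ = sin 9.9°/427 = 4.0264e-04 s/m is conserved through the stack.
Layer 1: θ = 9.90°; offset = 16.8·tan 9.90° = 2.932 m.
Layer 2: sin θ = p·886 = 0.3567 → θ = 20.90°; offset = 9.2·tan 20.90° = 3.513 m.
Σ offsets = 6.445 m.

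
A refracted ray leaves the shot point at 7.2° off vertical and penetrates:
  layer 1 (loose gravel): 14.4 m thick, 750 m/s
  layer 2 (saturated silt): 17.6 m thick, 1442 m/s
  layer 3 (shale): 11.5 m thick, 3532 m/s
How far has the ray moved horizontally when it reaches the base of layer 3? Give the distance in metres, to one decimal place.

14.6 m

Apply Snell's law at each interface; in layer i the horizontal offset is hᵢ·tan θᵢ.
Layer 1: θ = 7.20°; offset = 14.4·tan 7.20° = 1.819 m.
Layer 2: sin θ = 1442·sin 7.2°/750 = 0.2410, θ = 13.94°; offset = 17.6·tan 13.94° = 4.370 m.
Layer 3: sin θ = 3532·sin 7.2°/750 = 0.5902, θ = 36.17°; offset = 11.5·tan 36.17° = 8.409 m.
Total horizontal offset = 14.598 m.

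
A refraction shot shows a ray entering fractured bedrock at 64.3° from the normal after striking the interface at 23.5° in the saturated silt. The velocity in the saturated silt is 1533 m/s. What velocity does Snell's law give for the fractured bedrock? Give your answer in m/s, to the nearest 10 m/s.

3460 m/s

sin 23.5° = 0.3987; sin 64.3° = 0.9011.
V₂ = V₁·(sin θ₂/sin θ₁) = 1533·(0.9011/0.3987) = 3464.21 m/s.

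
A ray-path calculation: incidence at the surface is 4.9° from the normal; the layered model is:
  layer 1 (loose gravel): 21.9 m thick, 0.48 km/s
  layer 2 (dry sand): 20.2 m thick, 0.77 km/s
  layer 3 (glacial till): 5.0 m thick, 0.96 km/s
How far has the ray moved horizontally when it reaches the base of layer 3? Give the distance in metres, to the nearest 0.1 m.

p = sin θ₁/V₁ = sin 4.9°/0.48 = 1.7795e-01 s/km is conserved through the stack.
Layer 1: θ = 4.90°; offset = 21.9·tan 4.90° = 1.877 m.
Layer 2: sin θ = p·0.77 = 0.1370 → θ = 7.88°; offset = 20.2·tan 7.88° = 2.794 m.
Layer 3: sin θ = p·0.96 = 0.1708 → θ = 9.84°; offset = 5.0·tan 9.84° = 0.867 m.
Σ offsets = 5.539 m.

5.5 m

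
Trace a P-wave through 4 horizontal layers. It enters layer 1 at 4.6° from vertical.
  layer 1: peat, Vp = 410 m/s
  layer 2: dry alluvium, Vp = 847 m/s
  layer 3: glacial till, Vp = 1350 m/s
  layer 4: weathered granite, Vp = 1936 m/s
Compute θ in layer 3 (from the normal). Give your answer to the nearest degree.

Snell's law across each interface conserves sin θ / V, so sin θ_3 = V_3·sin θ₁/V₁.
sin θ_3 = 1350 × sin 4.6° / 410 = 0.2641.
θ_3 = 15.31° from the vertical.

15°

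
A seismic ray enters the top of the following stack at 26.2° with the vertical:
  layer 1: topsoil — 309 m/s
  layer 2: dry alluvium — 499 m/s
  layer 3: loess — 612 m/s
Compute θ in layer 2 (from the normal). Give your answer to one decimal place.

45.5°

Ray parameter p = sin 26.2° / 309 = 1.4288e-03 s/m.
sin θ_2 = p·V_2 = 1.4288e-03 × 499 = 0.7130.
θ_2 = arcsin 0.7130 = 45.48°.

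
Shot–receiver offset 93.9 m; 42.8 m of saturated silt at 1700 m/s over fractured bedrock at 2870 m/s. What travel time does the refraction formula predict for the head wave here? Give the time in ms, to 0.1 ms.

73.3 ms

θ_c = arcsin(V₁/V₂) = arcsin(1700/2870) = 36.32°, cos θ_c = 0.8057.
Intercept time tᵢ = 2h cos θ_c / V₁ = 2·42.8·0.8057/1700 = 0.04057 s.
t = x/V₂ + tᵢ = 93.9/2870 + 0.04057 = 0.07329 s.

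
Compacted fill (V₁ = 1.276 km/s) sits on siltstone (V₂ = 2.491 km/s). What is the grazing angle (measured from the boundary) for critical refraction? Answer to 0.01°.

59.19°

At critical incidence the refracted ray runs along the interface (θ₂ = 90°), so sin θ_c = V₁/V₂.
θ_c = arcsin(1.276/2.491) = arcsin 0.5122 = 30.81°.
Measured from the interface: 90° − 30.81° = 59.19°.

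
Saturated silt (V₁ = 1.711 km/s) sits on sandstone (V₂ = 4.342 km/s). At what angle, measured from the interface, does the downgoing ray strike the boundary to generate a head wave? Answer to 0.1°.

66.8°

Critical incidence: sin θ_c = V₁/V₂ = 1.711/4.342 = 0.3941.
θ_c = arcsin 0.3941 = 23.21°.
Measured from the interface: 90° − 23.21° = 66.79°.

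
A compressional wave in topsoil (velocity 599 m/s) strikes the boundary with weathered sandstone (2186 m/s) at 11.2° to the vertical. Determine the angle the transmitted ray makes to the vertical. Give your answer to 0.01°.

Snell's law: sin θ₂ = (V₂/V₁)·sin θ₁ = (2186/599)·sin 11.2° = 0.7088.
θ₂ = arcsin 0.7088 = 45.14° from the normal.

45.14°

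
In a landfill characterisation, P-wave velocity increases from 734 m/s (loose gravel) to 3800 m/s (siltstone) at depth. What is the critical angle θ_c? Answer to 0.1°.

Critical incidence: sin θ_c = V₁/V₂ = 734/3800 = 0.1932.
θ_c = arcsin 0.1932 = 11.14°.

11.1°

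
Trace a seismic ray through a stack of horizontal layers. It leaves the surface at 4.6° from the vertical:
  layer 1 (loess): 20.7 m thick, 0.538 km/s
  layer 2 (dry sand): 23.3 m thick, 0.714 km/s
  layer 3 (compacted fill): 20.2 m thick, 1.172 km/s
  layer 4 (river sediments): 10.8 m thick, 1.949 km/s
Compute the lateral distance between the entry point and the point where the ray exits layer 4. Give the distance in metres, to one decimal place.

Apply Snell's law at each interface; in layer i the horizontal offset is hᵢ·tan θᵢ.
Layer 1: θ = 4.60°; offset = 20.7·tan 4.60° = 1.665 m.
Layer 2: sin θ = 0.714·sin 4.6°/0.538 = 0.1064, θ = 6.11°; offset = 23.3·tan 6.11° = 2.494 m.
Layer 3: sin θ = 1.172·sin 4.6°/0.538 = 0.1747, θ = 10.06°; offset = 20.2·tan 10.06° = 3.584 m.
Layer 4: sin θ = 1.949·sin 4.6°/0.538 = 0.2905, θ = 16.89°; offset = 10.8·tan 16.89° = 3.279 m.
Total horizontal offset = 11.023 m.

11.0 m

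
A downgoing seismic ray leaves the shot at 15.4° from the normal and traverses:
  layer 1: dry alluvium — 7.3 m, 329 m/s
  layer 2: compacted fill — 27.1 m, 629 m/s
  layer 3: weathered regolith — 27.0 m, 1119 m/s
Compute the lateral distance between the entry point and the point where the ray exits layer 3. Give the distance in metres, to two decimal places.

74.80 m

Apply Snell's law at each interface; in layer i the horizontal offset is hᵢ·tan θᵢ.
Layer 1: θ = 15.40°; offset = 7.3·tan 15.40° = 2.0108 m.
Layer 2: sin θ = 629·sin 15.4°/329 = 0.5077, θ = 30.51°; offset = 27.1·tan 30.51° = 15.9702 m.
Layer 3: sin θ = 1119·sin 15.4°/329 = 0.9032, θ = 64.58°; offset = 27.0·tan 64.58° = 56.8203 m.
Total horizontal offset = 74.8012 m.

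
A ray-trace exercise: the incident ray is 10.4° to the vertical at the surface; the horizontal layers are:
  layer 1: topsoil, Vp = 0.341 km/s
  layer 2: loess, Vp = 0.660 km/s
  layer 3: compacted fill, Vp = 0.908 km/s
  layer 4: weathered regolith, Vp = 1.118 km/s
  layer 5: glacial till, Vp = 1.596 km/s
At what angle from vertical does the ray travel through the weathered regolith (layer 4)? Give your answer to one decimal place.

36.3°

Snell's law across each interface conserves sin θ / V, so sin θ_4 = V_4·sin θ₁/V₁.
sin θ_4 = 1.118 × sin 10.4° / 0.341 = 0.5918.
θ_4 = 36.29° from the vertical.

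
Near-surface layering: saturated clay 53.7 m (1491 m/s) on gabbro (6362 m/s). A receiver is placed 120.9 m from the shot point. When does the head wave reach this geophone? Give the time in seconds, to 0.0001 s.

0.0890 s

t = x/V₂ + 2h·√(V₂²−V₁²)/(V₁V₂).
√(V₂²−V₁²) = √(6362²−1491²) = 6184.8 m/s; delay term = 2·53.7·6184.8/(1491·6362) = 0.07003 s.
t = 120.9/6362 + 0.07003 = 0.08903 s.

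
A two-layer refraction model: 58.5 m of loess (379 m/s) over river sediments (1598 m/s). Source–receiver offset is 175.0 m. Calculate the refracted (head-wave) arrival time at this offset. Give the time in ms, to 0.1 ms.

409.4 ms

t = x/V₂ + 2h·√(V₂²−V₁²)/(V₁V₂).
√(V₂²−V₁²) = √(1598²−379²) = 1552.4 m/s; delay term = 2·58.5·1552.4/(379·1598) = 0.29990 s.
t = 175.0/1598 + 0.29990 = 0.40941 s.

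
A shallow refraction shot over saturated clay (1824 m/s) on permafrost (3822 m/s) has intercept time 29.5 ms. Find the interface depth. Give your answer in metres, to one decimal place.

h = tᵢ·V₁·V₂ / (2·√(V₂²−V₁²)).
√(V₂²−V₁²) = √(3822² − 1824²) = 3358.7 m/s.
h = 0.0295 s × 1824 × 3822 / (2 × 3358.7) = 30.62 m.

30.6 m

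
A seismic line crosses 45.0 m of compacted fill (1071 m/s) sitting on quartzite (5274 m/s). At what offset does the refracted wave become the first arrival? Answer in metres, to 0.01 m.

θ_c = arcsin(1071/5274) = 11.72°, so cos θ_c = 0.9792 and tᵢ = 2h cos θ_c/V₁ = 0.0823 s.
At crossover x/V₁ = x/V₂ + tᵢ ⇒ x = tᵢ/(1/V₁ − 1/V₂) = 0.08228/(9.3371e-04 − 1.8961e-04) = 110.58 m.

110.58 m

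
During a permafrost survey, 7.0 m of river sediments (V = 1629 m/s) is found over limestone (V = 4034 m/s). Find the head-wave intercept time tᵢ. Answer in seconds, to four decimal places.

tᵢ = 2h·√(V₂²−V₁²)/(V₁V₂).
√(V₂²−V₁²) = √(4034²−1629²) = 3690.5 m/s.
tᵢ = 2·7.0·3690.5/(1629·4034) = 0.00786 s.

0.0079 s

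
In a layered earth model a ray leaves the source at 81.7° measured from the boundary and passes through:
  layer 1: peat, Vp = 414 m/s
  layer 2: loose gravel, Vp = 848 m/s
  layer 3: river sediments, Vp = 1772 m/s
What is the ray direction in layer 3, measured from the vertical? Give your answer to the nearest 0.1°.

From the normal: θ₁ = 90° − 81.7° = 8.3°.
Ray parameter p = sin 8.3° / 414 = 3.4869e-04 s/m.
sin θ_3 = p·V_3 = 3.4869e-04 × 1772 = 0.6179.
θ_3 = 38.16° from the vertical.

38.2°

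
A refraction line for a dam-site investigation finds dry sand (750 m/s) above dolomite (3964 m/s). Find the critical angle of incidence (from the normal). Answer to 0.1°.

10.9°

At critical incidence the refracted ray runs along the interface (θ₂ = 90°), so sin θ_c = V₁/V₂.
θ_c = arcsin(750/3964) = arcsin 0.1892 = 10.91°.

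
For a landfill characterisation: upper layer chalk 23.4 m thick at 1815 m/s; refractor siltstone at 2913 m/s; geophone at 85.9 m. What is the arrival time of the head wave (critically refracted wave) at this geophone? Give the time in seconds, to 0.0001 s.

0.0497 s

θ_c = arcsin(V₁/V₂) = arcsin(1815/2913) = 38.54°, cos θ_c = 0.7822.
Intercept time tᵢ = 2h cos θ_c / V₁ = 2·23.4·0.7822/1815 = 0.02017 s.
t = x/V₂ + tᵢ = 85.9/2913 + 0.02017 = 0.04966 s.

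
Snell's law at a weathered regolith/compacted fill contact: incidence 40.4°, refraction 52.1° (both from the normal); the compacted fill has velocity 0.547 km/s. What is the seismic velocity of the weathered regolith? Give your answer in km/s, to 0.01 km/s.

sin 40.4° = 0.6481; sin 52.1° = 0.7891.
V₁ = V₂·(sin θ₁/sin θ₂) = 0.547·(0.6481/0.7891) = 0.45 km/s.

0.45 km/s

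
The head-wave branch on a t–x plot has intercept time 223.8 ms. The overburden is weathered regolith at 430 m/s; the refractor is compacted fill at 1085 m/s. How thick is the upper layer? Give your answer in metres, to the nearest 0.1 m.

52.4 m

h = tᵢ·V₁·V₂ / (2·√(V₂²−V₁²)).
√(V₂²−V₁²) = √(1085² − 430²) = 996.2 m/s.
h = 0.2238 s × 430 × 1085 / (2 × 996.2) = 52.41 m.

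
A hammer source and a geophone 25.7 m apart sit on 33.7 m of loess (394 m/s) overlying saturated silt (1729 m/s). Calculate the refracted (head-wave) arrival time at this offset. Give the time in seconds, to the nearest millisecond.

t = x/V₂ + 2h·√(V₂²−V₁²)/(V₁V₂).
√(V₂²−V₁²) = √(1729²−394²) = 1683.5 m/s; delay term = 2·33.7·1683.5/(394·1729) = 0.16657 s.
t = 25.7/1729 + 0.16657 = 0.18143 s.

0.181 s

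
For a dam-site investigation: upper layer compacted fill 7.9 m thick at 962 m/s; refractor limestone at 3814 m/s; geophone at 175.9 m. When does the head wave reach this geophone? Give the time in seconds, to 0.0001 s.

t = x/V₂ + 2h·√(V₂²−V₁²)/(V₁V₂).
√(V₂²−V₁²) = √(3814²−962²) = 3690.7 m/s; delay term = 2·7.9·3690.7/(962·3814) = 0.01589 s.
t = 175.9/3814 + 0.01589 = 0.06201 s.

0.0620 s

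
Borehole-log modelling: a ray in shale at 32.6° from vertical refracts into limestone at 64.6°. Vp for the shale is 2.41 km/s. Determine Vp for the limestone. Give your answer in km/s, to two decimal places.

4.04 km/s

Snell's law: sin 32.6°/V₁ = sin 64.6°/V₂.
V₂ = V₁·sin 64.6°/sin 32.6° = 2.41 × 1.6767 = 4.04 km/s.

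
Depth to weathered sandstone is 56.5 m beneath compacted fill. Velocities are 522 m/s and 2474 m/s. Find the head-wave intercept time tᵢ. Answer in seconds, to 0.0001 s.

0.2116 s

θ_c = arcsin(V₁/V₂) = arcsin(522/2474) = 12.18°; cos θ_c = 0.9775.
tᵢ = 2h·cos θ_c / V₁ = 2·56.5·0.9775 / 522 = 0.21160 s.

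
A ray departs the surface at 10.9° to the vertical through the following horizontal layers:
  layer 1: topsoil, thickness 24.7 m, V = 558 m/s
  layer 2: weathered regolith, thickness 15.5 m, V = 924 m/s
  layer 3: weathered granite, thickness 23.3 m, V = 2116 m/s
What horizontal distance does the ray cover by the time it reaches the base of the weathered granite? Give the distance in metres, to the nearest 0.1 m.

Ray parameter p = sin 10.9° / 558 m/s = 3.3888e-04 s/m.
Layer 1: θ = 10.90°; offset = 24.7·tan 10.90° = 4.756 m.
Layer 2: sin θ = p·924 = 0.3131 → θ = 18.25°; offset = 15.5·tan 18.25° = 5.110 m.
Layer 3: sin θ = p·2116 = 0.7171 → θ = 45.81°; offset = 23.3·tan 45.81° = 23.971 m.
Σ offsets = 33.838 m.

33.8 m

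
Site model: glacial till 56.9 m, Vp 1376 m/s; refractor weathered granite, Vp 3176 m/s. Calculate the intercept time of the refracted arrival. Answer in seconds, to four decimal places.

θ_c = arcsin(V₁/V₂) = arcsin(1376/3176) = 25.67°; cos θ_c = 0.9013.
tᵢ = 2h·cos θ_c / V₁ = 2·56.9·0.9013 / 1376 = 0.07454 s.

0.0745 s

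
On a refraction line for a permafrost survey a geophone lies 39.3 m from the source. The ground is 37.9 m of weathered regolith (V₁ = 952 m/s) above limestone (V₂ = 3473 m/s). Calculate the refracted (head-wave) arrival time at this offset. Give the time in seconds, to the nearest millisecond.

θ_c = arcsin(V₁/V₂) = arcsin(952/3473) = 15.91°, cos θ_c = 0.9617.
Intercept time tᵢ = 2h cos θ_c / V₁ = 2·37.9·0.9617/952 = 0.07657 s.
t = x/V₂ + tᵢ = 39.3/3473 + 0.07657 = 0.08789 s.

0.088 s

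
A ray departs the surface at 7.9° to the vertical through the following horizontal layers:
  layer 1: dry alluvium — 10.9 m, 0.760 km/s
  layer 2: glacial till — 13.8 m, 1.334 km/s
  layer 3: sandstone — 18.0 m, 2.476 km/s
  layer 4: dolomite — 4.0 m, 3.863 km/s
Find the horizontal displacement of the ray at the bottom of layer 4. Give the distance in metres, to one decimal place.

17.9 m

p = sin θ₁/V₁ = sin 7.9°/0.760 = 1.8085e-01 s/km is conserved through the stack.
Layer 1: θ = 7.90°; offset = 10.9·tan 7.90° = 1.512 m.
Layer 2: sin θ = p·1.334 = 0.2413 → θ = 13.96°; offset = 13.8·tan 13.96° = 3.431 m.
Layer 3: sin θ = p·2.476 = 0.4478 → θ = 26.60°; offset = 18.0·tan 26.60° = 9.014 m.
Layer 4: sin θ = p·3.863 = 0.6986 → θ = 44.32°; offset = 4.0·tan 44.32° = 3.906 m.
Summing the layer offsets gives 17.863 m.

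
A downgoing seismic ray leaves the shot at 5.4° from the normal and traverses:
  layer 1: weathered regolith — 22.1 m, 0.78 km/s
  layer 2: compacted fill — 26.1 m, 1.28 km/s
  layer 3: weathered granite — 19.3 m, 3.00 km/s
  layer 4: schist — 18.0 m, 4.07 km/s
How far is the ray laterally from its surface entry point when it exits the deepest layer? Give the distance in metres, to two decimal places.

23.81 m

p = sin θ₁/V₁ = sin 5.4°/0.78 = 1.2065e-01 s/km is conserved through the stack.
Layer 1: θ = 5.40°; offset = 22.1·tan 5.40° = 2.0891 m.
Layer 2: sin θ = p·1.28 = 0.1544 → θ = 8.88°; offset = 26.1·tan 8.88° = 4.0797 m.
Layer 3: sin θ = p·3.00 = 0.3620 → θ = 21.22°; offset = 19.3·tan 21.22° = 7.4938 m.
Layer 4: sin θ = p·4.07 = 0.4911 → θ = 29.41°; offset = 18.0·tan 29.41° = 10.1465 m.
Σ offsets = 23.8091 m.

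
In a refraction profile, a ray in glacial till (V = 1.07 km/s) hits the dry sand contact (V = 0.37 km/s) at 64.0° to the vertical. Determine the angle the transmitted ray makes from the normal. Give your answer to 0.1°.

18.1°

sin θ₁/V₁ = sin θ₂/V₂ ⇒ sin θ₂ = 0.37·sin 64.0°/1.07 = 0.37·0.8988/1.07 = 0.3108.
θ₂ = sin⁻¹(0.3108) = 18.11° (from vertical).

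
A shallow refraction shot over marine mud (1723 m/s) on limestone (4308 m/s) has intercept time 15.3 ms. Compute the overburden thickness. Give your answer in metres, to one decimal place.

h = tᵢ·V₁·V₂ / (2·√(V₂²−V₁²)).
√(V₂²−V₁²) = √(4308² − 1723²) = 3948.4 m/s.
h = 0.0153 s × 1723 × 4308 / (2 × 3948.4) = 14.38 m.

14.4 m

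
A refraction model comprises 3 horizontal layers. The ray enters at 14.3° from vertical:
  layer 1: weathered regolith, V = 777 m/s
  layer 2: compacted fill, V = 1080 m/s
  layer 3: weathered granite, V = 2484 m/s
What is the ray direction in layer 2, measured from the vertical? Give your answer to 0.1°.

Snell's law across each interface conserves sin θ / V, so sin θ_2 = V_2·sin θ₁/V₁.
sin θ_2 = 1080 × sin 14.3° / 777 = 0.3433.
θ_2 = 20.08° from the vertical.

20.1°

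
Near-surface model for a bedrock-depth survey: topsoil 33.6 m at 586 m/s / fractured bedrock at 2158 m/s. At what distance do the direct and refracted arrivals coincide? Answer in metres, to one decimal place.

88.8 m

θ_c = arcsin(586/2158) = 15.76°, so cos θ_c = 0.9624 and tᵢ = 2h cos θ_c/V₁ = 0.1104 s.
At crossover x/V₁ = x/V₂ + tᵢ ⇒ x = tᵢ/(1/V₁ − 1/V₂) = 0.11037/(1.7065e-03 − 4.6339e-04) = 88.78 m.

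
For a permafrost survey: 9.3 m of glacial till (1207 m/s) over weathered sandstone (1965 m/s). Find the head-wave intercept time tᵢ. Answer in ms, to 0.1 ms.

12.2 ms

tᵢ = 2h·√(V₂²−V₁²)/(V₁V₂).
√(V₂²−V₁²) = √(1965²−1207²) = 1550.6 m/s.
tᵢ = 2·9.3·1550.6/(1207·1965) = 0.01216 s.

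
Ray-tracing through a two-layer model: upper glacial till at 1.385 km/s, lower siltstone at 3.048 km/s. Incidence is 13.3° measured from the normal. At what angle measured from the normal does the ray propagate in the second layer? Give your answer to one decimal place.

30.4°

sin θ₁/V₁ = sin θ₂/V₂ ⇒ sin θ₂ = 3.048·sin 13.3°/1.385 = 3.048·0.2300/1.385 = 0.5063.
θ₂ = sin⁻¹(0.5063) = 30.42° (from vertical).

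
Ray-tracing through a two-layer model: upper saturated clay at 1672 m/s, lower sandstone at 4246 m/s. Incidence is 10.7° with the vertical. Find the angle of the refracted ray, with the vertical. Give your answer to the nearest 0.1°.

Snell's law: sin θ₂ = (V₂/V₁)·sin θ₁ = (4246/1672)·sin 10.7° = 0.4715.
θ₂ = sin⁻¹(0.4715) = 28.13° (from vertical).

28.1°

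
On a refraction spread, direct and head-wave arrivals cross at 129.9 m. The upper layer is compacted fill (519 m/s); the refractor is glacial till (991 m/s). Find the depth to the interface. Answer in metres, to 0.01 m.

36.31 m

x_cross = 2h·√((V₂+V₁)/(V₂−V₁)) → h = x_cross / (2·√((V₂+V₁)/(V₂−V₁))).
√((V₂+V₁)/(V₂−V₁)) = √((991+519)/(991−519)) = 1.7886.
h = 129.9 / (2·1.7886) = 36.31 m.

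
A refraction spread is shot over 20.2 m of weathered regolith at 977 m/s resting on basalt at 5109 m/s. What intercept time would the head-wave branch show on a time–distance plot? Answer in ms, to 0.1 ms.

40.6 ms

θ_c = arcsin(V₁/V₂) = arcsin(977/5109) = 11.02°; cos θ_c = 0.9815.
tᵢ = 2h·cos θ_c / V₁ = 2·20.2·0.9815 / 977 = 0.04059 s.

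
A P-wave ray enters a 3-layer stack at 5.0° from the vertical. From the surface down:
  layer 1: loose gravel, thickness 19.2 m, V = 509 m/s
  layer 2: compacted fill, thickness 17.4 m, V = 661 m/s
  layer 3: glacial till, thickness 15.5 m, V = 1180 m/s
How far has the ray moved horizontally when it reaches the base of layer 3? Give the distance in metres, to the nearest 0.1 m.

p = sin θ₁/V₁ = sin 5.0°/509 = 1.7123e-04 s/m is conserved through the stack.
Layer 1: θ = 5.00°; offset = 19.2·tan 5.00° = 1.680 m.
Layer 2: sin θ = p·661 = 0.1132 → θ = 6.50°; offset = 17.4·tan 6.50° = 1.982 m.
Layer 3: sin θ = p·1180 = 0.2021 → θ = 11.66°; offset = 15.5·tan 11.66° = 3.198 m.
Summing the layer offsets gives 6.860 m.

6.9 m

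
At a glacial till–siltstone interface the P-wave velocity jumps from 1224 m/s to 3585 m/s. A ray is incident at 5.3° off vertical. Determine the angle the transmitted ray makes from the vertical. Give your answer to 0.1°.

15.7°

sin θ₁/V₁ = sin θ₂/V₂ ⇒ sin θ₂ = 3585·sin 5.3°/1224 = 3585·0.0924/1224 = 0.2705.
θ₂ = sin⁻¹(0.2705) = 15.70° (from vertical).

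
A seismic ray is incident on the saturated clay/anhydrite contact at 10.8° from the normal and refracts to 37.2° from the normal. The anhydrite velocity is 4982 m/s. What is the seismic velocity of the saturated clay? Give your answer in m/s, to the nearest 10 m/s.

Snell's law: sin 10.8°/V₁ = sin 37.2°/V₂.
V₁ = V₂·sin 10.8°/sin 37.2° = 4982 × 0.3099 = 1544.05 m/s.

1540 m/s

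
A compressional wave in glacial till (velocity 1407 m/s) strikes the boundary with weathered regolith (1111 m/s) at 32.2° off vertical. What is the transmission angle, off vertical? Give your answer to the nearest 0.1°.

Snell's law: sin θ₂ = (V₂/V₁)·sin θ₁ = (1111/1407)·sin 32.2° = 0.4208.
θ₂ = arcsin 0.4208 = 24.88° from the normal.

24.9°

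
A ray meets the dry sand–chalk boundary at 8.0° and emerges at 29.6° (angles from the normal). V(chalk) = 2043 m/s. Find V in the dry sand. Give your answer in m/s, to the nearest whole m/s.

Snell's law: sin 8.0°/V₁ = sin 29.6°/V₂.
V₁ = V₂·sin 8.0°/sin 29.6° = 2043 × 0.2818 = 575.64 m/s.

576 m/s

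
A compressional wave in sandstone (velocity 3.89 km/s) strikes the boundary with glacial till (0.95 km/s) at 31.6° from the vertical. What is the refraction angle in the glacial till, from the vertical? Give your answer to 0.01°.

7.35°

sin θ₁/V₁ = sin θ₂/V₂ ⇒ sin θ₂ = 0.95·sin 31.6°/3.89 = 0.95·0.5240/3.89 = 0.1280.
θ₂ = sin⁻¹(0.1280) = 7.35° (from vertical).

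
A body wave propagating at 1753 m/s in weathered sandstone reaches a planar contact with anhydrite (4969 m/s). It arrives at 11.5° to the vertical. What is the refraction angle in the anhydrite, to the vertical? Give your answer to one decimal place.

sin θ₁/V₁ = sin θ₂/V₂ ⇒ sin θ₂ = 4969·sin 11.5°/1753 = 4969·0.1994/1753 = 0.5651.
θ₂ = arcsin 0.5651 = 34.41° from the normal.

34.4°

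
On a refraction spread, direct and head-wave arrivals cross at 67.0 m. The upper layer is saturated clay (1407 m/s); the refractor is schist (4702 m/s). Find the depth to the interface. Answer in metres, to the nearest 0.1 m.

24.6 m

h = (x_cross/2)·√((V₂−V₁)/(V₂+V₁)).
(V₂−V₁)/(V₂+V₁) = (4702−1407)/(4702+1407) = 0.5394; √ = 0.7344.
h = (67.0/2)·0.7344 = 24.60 m.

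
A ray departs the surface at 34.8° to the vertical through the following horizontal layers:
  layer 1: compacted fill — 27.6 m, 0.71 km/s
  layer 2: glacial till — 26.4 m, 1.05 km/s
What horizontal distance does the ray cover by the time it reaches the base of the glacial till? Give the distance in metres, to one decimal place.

60.7 m

p = sin θ₁/V₁ = sin 34.8°/0.71 = 8.0382e-01 s/km is conserved through the stack.
Layer 1: θ = 34.80°; offset = 27.6·tan 34.80° = 19.182 m.
Layer 2: sin θ = p·1.05 = 0.8440 → θ = 57.57°; offset = 26.4·tan 57.57° = 41.546 m.
Summing the layer offsets gives 60.728 m.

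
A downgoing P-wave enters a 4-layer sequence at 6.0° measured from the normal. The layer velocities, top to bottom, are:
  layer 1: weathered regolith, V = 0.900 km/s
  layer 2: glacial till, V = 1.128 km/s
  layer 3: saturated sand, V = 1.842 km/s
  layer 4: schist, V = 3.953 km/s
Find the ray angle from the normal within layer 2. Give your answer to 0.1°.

7.5°

Ray parameter p = sin 6.0° / 0.900 = 1.1614e-01 s/km.
sin θ_2 = p·V_2 = 1.1614e-01 × 1.128 = 0.1310.
θ_2 = 7.53° from the vertical.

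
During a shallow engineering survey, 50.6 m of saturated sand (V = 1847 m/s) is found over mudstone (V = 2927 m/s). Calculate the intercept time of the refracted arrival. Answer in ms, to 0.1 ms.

42.5 ms

tᵢ = 2h·√(V₂²−V₁²)/(V₁V₂).
√(V₂²−V₁²) = √(2927²−1847²) = 2270.7 m/s.
tᵢ = 2·50.6·2270.7/(1847·2927) = 0.04251 s.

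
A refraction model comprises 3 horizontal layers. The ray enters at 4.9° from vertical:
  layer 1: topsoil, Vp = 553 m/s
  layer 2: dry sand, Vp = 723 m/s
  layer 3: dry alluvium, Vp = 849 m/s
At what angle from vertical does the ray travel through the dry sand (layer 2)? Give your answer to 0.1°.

6.4°

Snell's law across each interface conserves sin θ / V, so sin θ_2 = V_2·sin θ₁/V₁.
sin θ_2 = 723 × sin 4.9° / 553 = 0.1117.
θ_2 = 6.41° from the vertical.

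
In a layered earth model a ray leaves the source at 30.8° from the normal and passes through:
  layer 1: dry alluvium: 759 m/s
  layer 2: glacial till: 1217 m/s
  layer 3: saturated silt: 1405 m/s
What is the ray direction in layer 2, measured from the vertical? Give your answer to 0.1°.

55.2°

Ray parameter p = sin 30.8° / 759 = 6.7463e-04 s/m.
sin θ_2 = p·V_2 = 6.7463e-04 × 1217 = 0.8210.
θ_2 = arcsin 0.8210 = 55.19°.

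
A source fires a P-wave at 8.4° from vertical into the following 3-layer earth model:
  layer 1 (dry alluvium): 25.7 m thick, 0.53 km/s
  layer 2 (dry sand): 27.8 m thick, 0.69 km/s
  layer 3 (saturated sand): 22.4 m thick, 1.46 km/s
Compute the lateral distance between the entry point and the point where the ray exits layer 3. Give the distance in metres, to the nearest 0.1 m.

19.0 m

p = sin θ₁/V₁ = sin 8.4°/0.53 = 2.7563e-01 s/km is conserved through the stack.
Layer 1: θ = 8.40°; offset = 25.7·tan 8.40° = 3.795 m.
Layer 2: sin θ = p·0.69 = 0.1902 → θ = 10.96°; offset = 27.8·tan 10.96° = 5.385 m.
Layer 3: sin θ = p·1.46 = 0.4024 → θ = 23.73°; offset = 22.4·tan 23.73° = 9.847 m.
Σ offsets = 19.027 m.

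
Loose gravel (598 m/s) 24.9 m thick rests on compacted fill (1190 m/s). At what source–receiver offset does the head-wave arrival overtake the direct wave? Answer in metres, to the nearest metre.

θ_c = arcsin(598/1190) = 30.17°, so cos θ_c = 0.8646 and tᵢ = 2h cos θ_c/V₁ = 0.0720 s.
At crossover x/V₁ = x/V₂ + tᵢ ⇒ x = tᵢ/(1/V₁ − 1/V₂) = 0.07200/(1.6722e-03 − 8.4034e-04) = 86.55 m.

87 m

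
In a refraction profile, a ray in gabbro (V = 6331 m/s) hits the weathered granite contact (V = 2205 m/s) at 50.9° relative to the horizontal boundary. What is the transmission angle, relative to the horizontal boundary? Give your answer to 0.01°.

77.31°

Angle from the normal: 90° − 50.9° = 39.1°.
Snell's law: sin θ₂ = (V₂/V₁)·sin θ₁ = (2205/6331)·sin 39.1° = 0.2197.
θ₂ = sin⁻¹(0.2197) = 12.69° (from vertical).
From the interface: 90° − 12.69° = 77.31°.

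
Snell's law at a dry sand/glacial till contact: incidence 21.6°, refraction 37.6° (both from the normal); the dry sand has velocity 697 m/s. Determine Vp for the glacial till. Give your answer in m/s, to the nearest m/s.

sin 21.6° = 0.3681; sin 37.6° = 0.6101.
V₂ = V₁·(sin θ₂/sin θ₁) = 697·(0.6101/0.3681) = 1155.24 m/s.

1155 m/s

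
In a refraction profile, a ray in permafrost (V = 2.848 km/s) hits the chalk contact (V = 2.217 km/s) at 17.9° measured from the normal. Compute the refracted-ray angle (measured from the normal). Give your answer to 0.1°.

sin θ₁/V₁ = sin θ₂/V₂ ⇒ sin θ₂ = 2.217·sin 17.9°/2.848 = 2.217·0.3074/2.848 = 0.2393.
θ₂ = sin⁻¹(0.2393) = 13.84° (from vertical).

13.8°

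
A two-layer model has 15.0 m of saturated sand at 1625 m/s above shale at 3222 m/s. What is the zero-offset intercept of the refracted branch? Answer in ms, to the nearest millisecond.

16 ms

θ_c = arcsin(V₁/V₂) = arcsin(1625/3222) = 30.29°; cos θ_c = 0.8635.
tᵢ = 2h·cos θ_c / V₁ = 2·15.0·0.8635 / 1625 = 0.01594 s.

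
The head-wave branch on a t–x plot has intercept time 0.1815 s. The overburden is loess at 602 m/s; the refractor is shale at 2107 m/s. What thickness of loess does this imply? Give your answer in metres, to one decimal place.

h = tᵢ·V₁·V₂ / (2·√(V₂²−V₁²)).
√(V₂²−V₁²) = √(2107² − 602²) = 2019.2 m/s.
h = 0.1815 s × 602 × 2107 / (2 × 2019.2) = 57.01 m.

57.0 m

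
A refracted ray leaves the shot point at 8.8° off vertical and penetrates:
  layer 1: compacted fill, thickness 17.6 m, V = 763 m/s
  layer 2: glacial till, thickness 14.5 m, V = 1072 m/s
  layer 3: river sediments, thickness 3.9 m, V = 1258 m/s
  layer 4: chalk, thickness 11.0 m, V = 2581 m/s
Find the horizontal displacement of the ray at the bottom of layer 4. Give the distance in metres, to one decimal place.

Apply Snell's law at each interface; in layer i the horizontal offset is hᵢ·tan θᵢ.
Layer 1: θ = 8.80°; offset = 17.6·tan 8.80° = 2.725 m.
Layer 2: sin θ = 1072·sin 8.8°/763 = 0.2149, θ = 12.41°; offset = 14.5·tan 12.41° = 3.191 m.
Layer 3: sin θ = 1258·sin 8.8°/763 = 0.2522, θ = 14.61°; offset = 3.9·tan 14.61° = 1.017 m.
Layer 4: sin θ = 2581·sin 8.8°/763 = 0.5175, θ = 31.17°; offset = 11.0·tan 31.17° = 6.653 m.
Σ offsets = 13.585 m.

13.6 m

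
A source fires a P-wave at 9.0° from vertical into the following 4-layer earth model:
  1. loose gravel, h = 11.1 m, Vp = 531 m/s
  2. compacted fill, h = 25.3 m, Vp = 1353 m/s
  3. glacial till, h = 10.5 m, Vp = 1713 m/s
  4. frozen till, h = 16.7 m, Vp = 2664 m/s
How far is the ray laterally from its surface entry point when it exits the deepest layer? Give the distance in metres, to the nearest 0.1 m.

p = sin θ₁/V₁ = sin 9.0°/531 = 2.9460e-04 s/m is conserved through the stack.
Layer 1: θ = 9.00°; offset = 11.1·tan 9.00° = 1.758 m.
Layer 2: sin θ = p·1353 = 0.3986 → θ = 23.49°; offset = 25.3·tan 23.49° = 10.996 m.
Layer 3: sin θ = p·1713 = 0.5047 → θ = 30.31°; offset = 10.5·tan 30.31° = 6.138 m.
Layer 4: sin θ = p·2664 = 0.7848 → θ = 51.70°; offset = 16.7·tan 51.70° = 21.149 m.
Total horizontal offset = 40.041 m.

40.0 m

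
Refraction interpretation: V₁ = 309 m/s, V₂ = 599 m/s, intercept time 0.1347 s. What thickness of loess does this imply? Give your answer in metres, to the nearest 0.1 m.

θ_c = arcsin(309/599) = 31.05°; cos θ_c = 0.8567.
tᵢ = 2h cos θ_c/V₁ ⇒ h = tᵢ·V₁/(2 cos θ_c) = 0.1347·309/(2·0.8567) = 24.29 m.

24.3 m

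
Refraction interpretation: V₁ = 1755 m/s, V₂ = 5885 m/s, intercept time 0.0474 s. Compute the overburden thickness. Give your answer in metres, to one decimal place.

h = tᵢ·V₁·V₂ / (2·√(V₂²−V₁²)).
√(V₂²−V₁²) = √(5885² − 1755²) = 5617.2 m/s.
h = 0.0474 s × 1755 × 5885 / (2 × 5617.2) = 43.58 m.

43.6 m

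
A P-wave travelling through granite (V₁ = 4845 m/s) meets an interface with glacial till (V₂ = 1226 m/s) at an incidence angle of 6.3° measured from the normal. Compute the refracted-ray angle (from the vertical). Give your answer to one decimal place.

1.6°

sin θ₁/V₁ = sin θ₂/V₂ ⇒ sin θ₂ = 1226·sin 6.3°/4845 = 1226·0.1097/4845 = 0.0278.
θ₂ = sin⁻¹(0.0278) = 1.59° (from vertical).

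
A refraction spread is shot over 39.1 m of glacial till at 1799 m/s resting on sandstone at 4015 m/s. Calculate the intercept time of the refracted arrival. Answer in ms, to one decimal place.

38.9 ms

tᵢ = 2h·√(V₂²−V₁²)/(V₁V₂).
√(V₂²−V₁²) = √(4015²−1799²) = 3589.4 m/s.
tᵢ = 2·39.1·3589.4/(1799·4015) = 0.03886 s.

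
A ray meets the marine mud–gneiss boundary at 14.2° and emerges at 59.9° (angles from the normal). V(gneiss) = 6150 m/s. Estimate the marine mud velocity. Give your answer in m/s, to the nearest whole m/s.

Snell's law: sin 14.2°/V₁ = sin 59.9°/V₂.
V₁ = V₂·sin 14.2°/sin 59.9° = 6150 × 0.2835 = 1743.79 m/s.

1744 m/s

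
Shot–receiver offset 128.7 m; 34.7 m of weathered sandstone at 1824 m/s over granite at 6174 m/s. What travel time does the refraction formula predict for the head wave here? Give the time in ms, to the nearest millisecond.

57 ms

θ_c = arcsin(V₁/V₂) = arcsin(1824/6174) = 17.18°, cos θ_c = 0.9554.
Intercept time tᵢ = 2h cos θ_c / V₁ = 2·34.7·0.9554/1824 = 0.03635 s.
t = x/V₂ + tᵢ = 128.7/6174 + 0.03635 = 0.05720 s.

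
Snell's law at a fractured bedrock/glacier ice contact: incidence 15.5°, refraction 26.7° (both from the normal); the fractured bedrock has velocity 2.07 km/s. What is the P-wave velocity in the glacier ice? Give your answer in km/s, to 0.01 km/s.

3.48 km/s

sin 15.5° = 0.2672; sin 26.7° = 0.4493.
V₂ = V₁·(sin θ₂/sin θ₁) = 2.07·(0.4493/0.2672) = 3.48 km/s.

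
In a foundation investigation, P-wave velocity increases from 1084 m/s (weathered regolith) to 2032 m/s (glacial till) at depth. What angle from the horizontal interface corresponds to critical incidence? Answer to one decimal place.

57.8°

At critical incidence the refracted ray runs along the interface (θ₂ = 90°), so sin θ_c = V₁/V₂.
θ_c = arcsin(1084/2032) = arcsin 0.5335 = 32.24°.
Measured from the interface: 90° − 32.24° = 57.76°.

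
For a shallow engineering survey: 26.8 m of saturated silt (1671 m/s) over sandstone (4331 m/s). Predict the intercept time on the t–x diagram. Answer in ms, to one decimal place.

29.6 ms

θ_c = arcsin(V₁/V₂) = arcsin(1671/4331) = 22.69°; cos θ_c = 0.9226.
tᵢ = 2h·cos θ_c / V₁ = 2·26.8·0.9226 / 1671 = 0.02959 s.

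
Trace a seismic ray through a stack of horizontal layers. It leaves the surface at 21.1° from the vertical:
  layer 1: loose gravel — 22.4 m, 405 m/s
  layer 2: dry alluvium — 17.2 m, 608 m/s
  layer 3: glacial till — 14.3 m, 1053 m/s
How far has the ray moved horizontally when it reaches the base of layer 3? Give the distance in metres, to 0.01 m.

Ray parameter p = sin 21.1° / 405 m/s = 8.8888e-04 s/m.
Layer 1: θ = 21.10°; offset = 22.4·tan 21.10° = 8.6434 m.
Layer 2: sin θ = p·608 = 0.5404 → θ = 32.71°; offset = 17.2·tan 32.71° = 11.0480 m.
Layer 3: sin θ = p·1053 = 0.9360 → θ = 69.39°; offset = 14.3·tan 69.39° = 38.0223 m.
Σ offsets = 57.7137 m.

57.71 m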